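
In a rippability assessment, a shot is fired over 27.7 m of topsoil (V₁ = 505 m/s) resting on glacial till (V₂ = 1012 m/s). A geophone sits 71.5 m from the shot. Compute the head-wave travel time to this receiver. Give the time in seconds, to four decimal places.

0.1657 s

θ_c = arcsin(V₁/V₂) = arcsin(505/1012) = 29.93°, cos θ_c = 0.8666.
Intercept time tᵢ = 2h cos θ_c / V₁ = 2·27.7·0.8666/505 = 0.09507 s.
t = x/V₂ + tᵢ = 71.5/1012 + 0.09507 = 0.16572 s.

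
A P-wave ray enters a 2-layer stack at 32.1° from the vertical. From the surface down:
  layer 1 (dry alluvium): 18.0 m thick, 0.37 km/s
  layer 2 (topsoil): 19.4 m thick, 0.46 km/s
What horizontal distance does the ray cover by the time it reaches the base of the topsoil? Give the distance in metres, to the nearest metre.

p = sin θ₁/V₁ = sin 32.1°/0.37 = 1.4362e+00 s/km is conserved through the stack.
Layer 1: θ = 32.10°; offset = 18.0·tan 32.10° = 11.291 m.
Layer 2: sin θ = p·0.46 = 0.6607 → θ = 41.35°; offset = 19.4·tan 41.35° = 17.073 m.
Total horizontal offset = 28.365 m.

28 m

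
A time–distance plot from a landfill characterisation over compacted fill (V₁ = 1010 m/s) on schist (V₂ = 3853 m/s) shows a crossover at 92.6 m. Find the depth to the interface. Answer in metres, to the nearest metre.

h = (x_cross/2)·√((V₂−V₁)/(V₂+V₁)).
(V₂−V₁)/(V₂+V₁) = (3853−1010)/(3853+1010) = 0.5846; √ = 0.7646.
h = (92.6/2)·0.7646 = 35.40 m.

35 m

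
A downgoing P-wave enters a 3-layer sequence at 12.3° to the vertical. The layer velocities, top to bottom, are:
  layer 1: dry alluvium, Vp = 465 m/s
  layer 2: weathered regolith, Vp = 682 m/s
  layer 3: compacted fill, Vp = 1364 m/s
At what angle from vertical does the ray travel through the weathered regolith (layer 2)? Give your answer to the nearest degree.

Ray parameter p = sin 12.3° / 465 = 4.5813e-04 s/m.
sin θ_2 = p·V_2 = 4.5813e-04 × 682 = 0.3124.
θ_2 = 18.21° from the vertical.

18°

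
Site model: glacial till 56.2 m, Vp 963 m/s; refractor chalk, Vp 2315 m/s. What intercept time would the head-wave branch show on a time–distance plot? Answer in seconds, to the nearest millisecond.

0.106 s

tᵢ = 2h·√(V₂²−V₁²)/(V₁V₂).
√(V₂²−V₁²) = √(2315²−963²) = 2105.2 m/s.
tᵢ = 2·56.2·2105.2/(963·2315) = 0.10614 s.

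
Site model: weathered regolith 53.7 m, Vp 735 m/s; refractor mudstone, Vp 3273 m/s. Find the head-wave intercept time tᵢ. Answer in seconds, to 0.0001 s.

0.1424 s

tᵢ = 2h·√(V₂²−V₁²)/(V₁V₂).
√(V₂²−V₁²) = √(3273²−735²) = 3189.4 m/s.
tᵢ = 2·53.7·3189.4/(735·3273) = 0.14239 s.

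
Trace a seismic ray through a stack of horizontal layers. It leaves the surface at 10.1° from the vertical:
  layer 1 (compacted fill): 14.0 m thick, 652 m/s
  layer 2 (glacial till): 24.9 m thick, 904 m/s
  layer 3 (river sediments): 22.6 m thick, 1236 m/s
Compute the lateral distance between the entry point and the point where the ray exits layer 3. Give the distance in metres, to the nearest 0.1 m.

16.7 m

Apply Snell's law at each interface; in layer i the horizontal offset is hᵢ·tan θᵢ.
Layer 1: θ = 10.10°; offset = 14.0·tan 10.10° = 2.494 m.
Layer 2: sin θ = 904·sin 10.1°/652 = 0.2431, θ = 14.07°; offset = 24.9·tan 14.07° = 6.242 m.
Layer 3: sin θ = 1236·sin 10.1°/652 = 0.3324, θ = 19.42°; offset = 22.6·tan 19.42° = 7.966 m.
Σ offsets = 16.702 m.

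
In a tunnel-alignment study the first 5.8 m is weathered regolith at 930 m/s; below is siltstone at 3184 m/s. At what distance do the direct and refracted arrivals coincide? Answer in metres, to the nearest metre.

θ_c = arcsin(930/3184) = 16.98°, so cos θ_c = 0.9564 and tᵢ = 2h cos θ_c/V₁ = 0.0119 s.
At crossover x/V₁ = x/V₂ + tᵢ ⇒ x = tᵢ/(1/V₁ − 1/V₂) = 0.01193/(1.0753e-03 − 3.1407e-04) = 15.67 m.

16 m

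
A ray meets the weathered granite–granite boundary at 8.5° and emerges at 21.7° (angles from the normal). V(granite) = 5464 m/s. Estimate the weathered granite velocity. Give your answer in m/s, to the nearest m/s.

sin 8.5° = 0.1478; sin 21.7° = 0.3697.
V₁ = V₂·(sin θ₁/sin θ₂) = 5464·(0.1478/0.3697) = 2184.28 m/s.

2184 m/s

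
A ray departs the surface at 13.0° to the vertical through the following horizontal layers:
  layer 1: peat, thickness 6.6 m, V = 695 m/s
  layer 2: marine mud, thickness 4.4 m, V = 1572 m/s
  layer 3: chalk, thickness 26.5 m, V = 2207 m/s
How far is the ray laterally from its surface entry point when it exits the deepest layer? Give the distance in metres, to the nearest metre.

31 m

Apply Snell's law at each interface; in layer i the horizontal offset is hᵢ·tan θᵢ.
Layer 1: θ = 13.00°; offset = 6.6·tan 13.00° = 1.524 m.
Layer 2: sin θ = 1572·sin 13.0°/695 = 0.5088, θ = 30.58°; offset = 4.4·tan 30.58° = 2.601 m.
Layer 3: sin θ = 2207·sin 13.0°/695 = 0.7143, θ = 45.59°; offset = 26.5·tan 45.59° = 27.051 m.
Σ offsets = 31.175 m.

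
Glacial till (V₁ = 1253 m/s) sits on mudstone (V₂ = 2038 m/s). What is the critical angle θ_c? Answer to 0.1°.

37.9°

Critical incidence: sin θ_c = V₁/V₂ = 1253/2038 = 0.6148.
θ_c = arcsin 0.6148 = 37.94°.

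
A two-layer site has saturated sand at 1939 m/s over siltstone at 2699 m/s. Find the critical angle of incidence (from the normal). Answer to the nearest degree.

Critical incidence: sin θ_c = V₁/V₂ = 1939/2699 = 0.7184.
θ_c = arcsin 0.7184 = 45.92°.

46°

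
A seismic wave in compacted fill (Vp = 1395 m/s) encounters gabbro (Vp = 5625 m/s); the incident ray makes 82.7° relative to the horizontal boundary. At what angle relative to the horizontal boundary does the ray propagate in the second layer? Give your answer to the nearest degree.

Convert to the normal: θ₁ = 90° − 82.7° = 7.3°.
Snell's law: sin θ₂ = (V₂/V₁)·sin θ₁ = (5625/1395)·sin 7.3° = 0.5124.
θ₂ = arcsin 0.5124 = 30.82° from the normal.
From the interface: 90° − 30.82° = 59.18°.

59°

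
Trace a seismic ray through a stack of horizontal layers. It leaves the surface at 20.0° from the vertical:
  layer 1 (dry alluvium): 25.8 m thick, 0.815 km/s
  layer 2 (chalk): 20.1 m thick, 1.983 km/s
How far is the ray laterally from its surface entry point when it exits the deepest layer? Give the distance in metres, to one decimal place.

p = sin θ₁/V₁ = sin 20.0°/0.815 = 4.1966e-01 s/km is conserved through the stack.
Layer 1: θ = 20.00°; offset = 25.8·tan 20.00° = 9.390 m.
Layer 2: sin θ = p·1.983 = 0.8322 → θ = 56.32°; offset = 20.1·tan 56.32° = 30.165 m.
Total horizontal offset = 39.556 m.

39.6 m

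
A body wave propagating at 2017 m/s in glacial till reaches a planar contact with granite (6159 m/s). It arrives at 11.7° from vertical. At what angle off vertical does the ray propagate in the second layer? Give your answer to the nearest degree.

38°

sin θ₁/V₁ = sin θ₂/V₂ ⇒ sin θ₂ = 6159·sin 11.7°/2017 = 6159·0.2028/2017 = 0.6192.
θ₂ = arcsin 0.6192 = 38.26° from the normal.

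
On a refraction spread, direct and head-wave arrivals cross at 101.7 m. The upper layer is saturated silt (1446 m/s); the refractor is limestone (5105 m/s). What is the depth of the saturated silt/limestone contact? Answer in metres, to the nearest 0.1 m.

h = (x_cross/2)·√((V₂−V₁)/(V₂+V₁)).
(V₂−V₁)/(V₂+V₁) = (5105−1446)/(5105+1446) = 0.5585; √ = 0.7474.
h = (101.7/2)·0.7474 = 38.00 m.

38.0 m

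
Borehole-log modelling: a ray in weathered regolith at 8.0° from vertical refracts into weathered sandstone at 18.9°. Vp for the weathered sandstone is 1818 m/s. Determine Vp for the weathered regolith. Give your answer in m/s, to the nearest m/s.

Snell's law: sin 8.0°/V₁ = sin 18.9°/V₂.
V₁ = V₂·sin 8.0°/sin 18.9° = 1818 × 0.4297 = 781.11 m/s.

781 m/s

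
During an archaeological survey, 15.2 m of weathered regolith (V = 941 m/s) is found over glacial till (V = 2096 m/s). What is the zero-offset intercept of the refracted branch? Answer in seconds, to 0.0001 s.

θ_c = arcsin(V₁/V₂) = arcsin(941/2096) = 26.68°; cos θ_c = 0.8936.
tᵢ = 2h·cos θ_c / V₁ = 2·15.2·0.8936 / 941 = 0.02887 s.

0.0289 s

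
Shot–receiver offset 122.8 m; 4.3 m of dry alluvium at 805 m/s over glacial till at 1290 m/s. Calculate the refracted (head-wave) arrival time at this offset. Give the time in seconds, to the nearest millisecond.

0.104 s

t = x/V₂ + 2h·√(V₂²−V₁²)/(V₁V₂).
√(V₂²−V₁²) = √(1290²−805²) = 1008.0 m/s; delay term = 2·4.3·1008.0/(805·1290) = 0.00835 s.
t = 122.8/1290 + 0.00835 = 0.10354 s.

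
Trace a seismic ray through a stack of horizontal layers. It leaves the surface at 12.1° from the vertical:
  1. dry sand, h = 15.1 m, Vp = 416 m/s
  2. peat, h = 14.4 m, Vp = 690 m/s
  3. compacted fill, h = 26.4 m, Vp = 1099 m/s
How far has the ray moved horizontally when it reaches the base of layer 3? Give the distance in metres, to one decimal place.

p = sin θ₁/V₁ = sin 12.1°/416 = 5.0389e-04 s/m is conserved through the stack.
Layer 1: θ = 12.10°; offset = 15.1·tan 12.10° = 3.237 m.
Layer 2: sin θ = p·690 = 0.3477 → θ = 20.35°; offset = 14.4·tan 20.35° = 5.340 m.
Layer 3: sin θ = p·1099 = 0.5538 → θ = 33.63°; offset = 26.4·tan 33.63° = 17.558 m.
Summing the layer offsets gives 26.135 m.

26.1 m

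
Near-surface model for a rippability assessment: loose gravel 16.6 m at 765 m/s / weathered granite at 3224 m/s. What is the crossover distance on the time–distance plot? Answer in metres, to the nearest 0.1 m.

42.3 m

θ_c = arcsin(765/3224) = 13.73°, so cos θ_c = 0.9714 and tᵢ = 2h cos θ_c/V₁ = 0.0422 s.
At crossover x/V₁ = x/V₂ + tᵢ ⇒ x = tᵢ/(1/V₁ − 1/V₂) = 0.04216/(1.3072e-03 − 3.1017e-04) = 42.29 m.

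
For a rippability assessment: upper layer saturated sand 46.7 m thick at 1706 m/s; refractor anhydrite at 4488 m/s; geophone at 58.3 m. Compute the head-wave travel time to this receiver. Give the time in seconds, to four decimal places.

t = x/V₂ + 2h·√(V₂²−V₁²)/(V₁V₂).
√(V₂²−V₁²) = √(4488²−1706²) = 4151.1 m/s; delay term = 2·46.7·4151.1/(1706·4488) = 0.05064 s.
t = 58.3/4488 + 0.05064 = 0.06363 s.

0.0636 s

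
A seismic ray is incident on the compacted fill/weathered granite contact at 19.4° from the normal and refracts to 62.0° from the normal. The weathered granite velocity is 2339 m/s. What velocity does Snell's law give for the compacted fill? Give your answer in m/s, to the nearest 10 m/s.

Snell's law: sin 19.4°/V₁ = sin 62.0°/V₂.
V₁ = V₂·sin 19.4°/sin 62.0° = 2339 × 0.3762 = 879.92 m/s.

880 m/s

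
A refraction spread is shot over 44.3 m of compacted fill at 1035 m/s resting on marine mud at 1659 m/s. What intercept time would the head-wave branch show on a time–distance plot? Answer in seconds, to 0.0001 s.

0.0669 s

tᵢ = 2h·√(V₂²−V₁²)/(V₁V₂).
√(V₂²−V₁²) = √(1659²−1035²) = 1296.6 m/s.
tᵢ = 2·44.3·1296.6/(1035·1659) = 0.06690 s.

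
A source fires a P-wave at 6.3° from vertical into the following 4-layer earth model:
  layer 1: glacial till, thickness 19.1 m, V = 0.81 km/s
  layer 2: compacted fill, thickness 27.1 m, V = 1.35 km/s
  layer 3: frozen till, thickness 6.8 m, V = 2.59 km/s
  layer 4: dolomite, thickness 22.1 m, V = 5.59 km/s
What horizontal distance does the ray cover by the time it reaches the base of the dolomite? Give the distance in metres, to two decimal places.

p = sin θ₁/V₁ = sin 6.3°/0.81 = 1.3547e-01 s/km is conserved through the stack.
Layer 1: θ = 6.30°; offset = 19.1·tan 6.30° = 2.1087 m.
Layer 2: sin θ = p·1.35 = 0.1829 → θ = 10.54°; offset = 27.1·tan 10.54° = 5.0414 m.
Layer 3: sin θ = p·2.59 = 0.3509 → θ = 20.54°; offset = 6.8·tan 20.54° = 2.5480 m.
Layer 4: sin θ = p·5.59 = 0.7573 → θ = 49.23°; offset = 22.1·tan 49.23° = 25.6274 m.
Σ offsets = 35.3254 m.

35.33 m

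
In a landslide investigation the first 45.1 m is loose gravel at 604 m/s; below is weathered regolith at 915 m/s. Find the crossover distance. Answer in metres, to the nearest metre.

θ_c = arcsin(604/915) = 41.31°, so cos θ_c = 0.7512 and tᵢ = 2h cos θ_c/V₁ = 0.1122 s.
At crossover x/V₁ = x/V₂ + tᵢ ⇒ x = tᵢ/(1/V₁ − 1/V₂) = 0.11218/(1.6556e-03 − 1.0929e-03) = 199.34 m.

199 m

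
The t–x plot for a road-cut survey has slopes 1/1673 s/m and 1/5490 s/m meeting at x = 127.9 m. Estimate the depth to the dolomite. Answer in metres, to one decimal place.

46.7 m

h = (x_cross/2)·√((V₂−V₁)/(V₂+V₁)).
(V₂−V₁)/(V₂+V₁) = (5490−1673)/(5490+1673) = 0.5329; √ = 0.7300.
h = (127.9/2)·0.7300 = 46.68 m.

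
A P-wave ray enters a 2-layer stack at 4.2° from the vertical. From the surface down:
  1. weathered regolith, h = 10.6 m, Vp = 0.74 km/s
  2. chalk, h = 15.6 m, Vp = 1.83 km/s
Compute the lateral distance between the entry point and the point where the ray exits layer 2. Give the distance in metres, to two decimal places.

Apply Snell's law at each interface; in layer i the horizontal offset is hᵢ·tan θᵢ.
Layer 1: θ = 4.20°; offset = 10.6·tan 4.20° = 0.7784 m.
Layer 2: sin θ = 1.83·sin 4.2°/0.74 = 0.1811, θ = 10.43°; offset = 15.6·tan 10.43° = 2.8729 m.
Total horizontal offset = 3.6513 m.

3.65 m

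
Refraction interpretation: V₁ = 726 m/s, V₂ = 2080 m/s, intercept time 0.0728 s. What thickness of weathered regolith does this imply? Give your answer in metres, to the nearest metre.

θ_c = arcsin(726/2080) = 20.43°; cos θ_c = 0.9371.
tᵢ = 2h cos θ_c/V₁ ⇒ h = tᵢ·V₁/(2 cos θ_c) = 0.0728·726/(2·0.9371) = 28.20 m.

28 m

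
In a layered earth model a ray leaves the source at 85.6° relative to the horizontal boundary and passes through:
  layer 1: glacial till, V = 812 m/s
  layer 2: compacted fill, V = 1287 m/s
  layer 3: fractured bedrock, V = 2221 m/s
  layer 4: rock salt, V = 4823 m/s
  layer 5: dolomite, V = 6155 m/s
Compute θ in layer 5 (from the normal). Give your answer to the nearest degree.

36°

From the normal: θ₁ = 90° − 85.6° = 4.4°.
Ray parameter p = sin 4.4° / 812 = 9.4482e-05 s/m.
sin θ_5 = p·V_5 = 9.4482e-05 × 6155 = 0.5815.
θ_5 = 35.56° from the vertical.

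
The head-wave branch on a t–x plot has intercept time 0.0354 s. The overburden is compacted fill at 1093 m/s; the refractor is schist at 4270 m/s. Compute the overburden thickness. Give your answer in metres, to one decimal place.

h = tᵢ·V₁·V₂ / (2·√(V₂²−V₁²)).
√(V₂²−V₁²) = √(4270² − 1093²) = 4127.7 m/s.
h = 0.0354 s × 1093 × 4270 / (2 × 4127.7) = 20.01 m.

20.0 m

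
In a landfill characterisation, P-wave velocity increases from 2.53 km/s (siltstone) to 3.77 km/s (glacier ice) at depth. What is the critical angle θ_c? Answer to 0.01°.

42.15°

Critical incidence: sin θ_c = V₁/V₂ = 2.53/3.77 = 0.6711.
θ_c = arcsin 0.6711 = 42.15°.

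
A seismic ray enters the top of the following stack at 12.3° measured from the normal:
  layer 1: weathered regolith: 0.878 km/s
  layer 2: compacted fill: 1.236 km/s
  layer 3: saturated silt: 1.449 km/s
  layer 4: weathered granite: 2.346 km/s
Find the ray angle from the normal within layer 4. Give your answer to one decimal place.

34.7°

Snell's law across each interface conserves sin θ / V, so sin θ_4 = V_4·sin θ₁/V₁.
sin θ_4 = 2.346 × sin 12.3° / 0.878 = 0.5692.
θ_4 = 34.70° from the vertical.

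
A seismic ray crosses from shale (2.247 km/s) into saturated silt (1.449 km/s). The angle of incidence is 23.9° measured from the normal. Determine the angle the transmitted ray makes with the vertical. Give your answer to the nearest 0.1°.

15.1°

sin θ₁/V₁ = sin θ₂/V₂ ⇒ sin θ₂ = 1.449·sin 23.9°/2.247 = 1.449·0.4051/2.247 = 0.2613.
θ₂ = arcsin 0.2613 = 15.14° from the normal.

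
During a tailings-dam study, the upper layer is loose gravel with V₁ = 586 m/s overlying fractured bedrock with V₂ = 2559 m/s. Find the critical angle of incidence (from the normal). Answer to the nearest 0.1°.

13.2°

Critical incidence: sin θ_c = V₁/V₂ = 586/2559 = 0.2290.
θ_c = arcsin 0.2290 = 13.24°.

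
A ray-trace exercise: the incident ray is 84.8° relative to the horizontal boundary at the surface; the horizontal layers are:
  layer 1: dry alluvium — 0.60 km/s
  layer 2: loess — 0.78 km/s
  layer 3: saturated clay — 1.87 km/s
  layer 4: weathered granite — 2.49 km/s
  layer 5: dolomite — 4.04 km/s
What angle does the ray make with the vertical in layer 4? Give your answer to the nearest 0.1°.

From the normal: θ₁ = 90° − 84.8° = 5.2°.
Ray parameter p = sin 5.2° / 0.60 = 1.5105e-01 s/km.
sin θ_4 = p·V_4 = 1.5105e-01 × 2.49 = 0.3761.
θ_4 = arcsin 0.3761 = 22.09°.

22.1°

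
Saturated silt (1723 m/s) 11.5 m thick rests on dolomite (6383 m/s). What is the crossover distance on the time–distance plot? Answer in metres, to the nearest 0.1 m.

30.3 m

x_cross = 2h·√((V₂+V₁)/(V₂−V₁)).
(V₂+V₁)/(V₂−V₁) = (6383+1723)/(6383−1723) = 1.7395; √ = 1.3189.
x_cross = 2·11.5·1.3189 = 30.33 m.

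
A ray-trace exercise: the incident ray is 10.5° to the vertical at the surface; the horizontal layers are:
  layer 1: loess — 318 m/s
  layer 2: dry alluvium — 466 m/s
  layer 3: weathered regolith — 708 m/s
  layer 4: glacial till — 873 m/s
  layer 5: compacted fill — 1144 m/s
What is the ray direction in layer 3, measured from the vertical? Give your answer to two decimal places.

23.94°

Ray parameter p = sin 10.5° / 318 = 5.7307e-04 s/m.
sin θ_3 = p·V_3 = 5.7307e-04 × 708 = 0.4057.
θ_3 = 23.94° from the vertical.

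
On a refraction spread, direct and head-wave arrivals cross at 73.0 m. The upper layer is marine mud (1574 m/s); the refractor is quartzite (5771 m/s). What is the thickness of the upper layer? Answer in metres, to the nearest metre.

h = (x_cross/2)·√((V₂−V₁)/(V₂+V₁)).
(V₂−V₁)/(V₂+V₁) = (5771−1574)/(5771+1574) = 0.5714; √ = 0.7559.
h = (73.0/2)·0.7559 = 27.59 m.

28 m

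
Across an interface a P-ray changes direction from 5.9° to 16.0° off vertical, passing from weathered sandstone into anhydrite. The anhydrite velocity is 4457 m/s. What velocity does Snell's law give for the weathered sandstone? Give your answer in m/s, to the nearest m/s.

1662 m/s

sin 5.9° = 0.1028; sin 16.0° = 0.2756.
V₁ = V₂·(sin θ₁/sin θ₂) = 4457·(0.1028/0.2756) = 1662.13 m/s.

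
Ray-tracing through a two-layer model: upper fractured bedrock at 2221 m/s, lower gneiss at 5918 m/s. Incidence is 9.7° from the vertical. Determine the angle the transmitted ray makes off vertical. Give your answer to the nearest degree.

sin θ₁/V₁ = sin θ₂/V₂ ⇒ sin θ₂ = 5918·sin 9.7°/2221 = 5918·0.1685/2221 = 0.4490.
θ₂ = arcsin 0.4490 = 26.68° from the normal.

27°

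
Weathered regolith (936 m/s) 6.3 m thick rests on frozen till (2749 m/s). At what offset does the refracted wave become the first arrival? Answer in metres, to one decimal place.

18.0 m

θ_c = arcsin(936/2749) = 19.91°, so cos θ_c = 0.9402 and tᵢ = 2h cos θ_c/V₁ = 0.0127 s.
At crossover x/V₁ = x/V₂ + tᵢ ⇒ x = tᵢ/(1/V₁ − 1/V₂) = 0.01266/(1.0684e-03 − 3.6377e-04) = 17.96 m.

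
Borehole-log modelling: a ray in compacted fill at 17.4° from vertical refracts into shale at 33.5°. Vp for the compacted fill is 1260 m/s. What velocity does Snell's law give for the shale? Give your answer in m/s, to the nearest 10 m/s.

2330 m/s

sin 17.4° = 0.2990; sin 33.5° = 0.5519.
V₂ = V₁·(sin θ₂/sin θ₁) = 1260·(0.5519/0.2990) = 2325.57 m/s.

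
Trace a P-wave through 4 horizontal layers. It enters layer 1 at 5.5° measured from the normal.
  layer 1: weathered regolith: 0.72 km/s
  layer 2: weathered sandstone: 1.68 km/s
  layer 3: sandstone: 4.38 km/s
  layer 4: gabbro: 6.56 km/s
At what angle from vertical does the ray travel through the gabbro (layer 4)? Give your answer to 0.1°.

Ray parameter p = sin 5.5° / 0.72 = 1.3312e-01 s/km.
sin θ_4 = p·V_4 = 1.3312e-01 × 6.56 = 0.8733.
θ_4 = 60.84° from the vertical.

60.8°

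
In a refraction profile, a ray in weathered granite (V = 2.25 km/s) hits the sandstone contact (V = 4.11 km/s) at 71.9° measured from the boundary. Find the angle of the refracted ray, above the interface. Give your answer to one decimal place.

55.4°

Angle from the normal: 90° − 71.9° = 18.1°.
Snell's law: sin θ₂ = (V₂/V₁)·sin θ₁ = (4.11/2.25)·sin 18.1° = 0.5675.
θ₂ = sin⁻¹(0.5675) = 34.58° (from vertical).
From the interface: 90° − 34.58° = 55.42°.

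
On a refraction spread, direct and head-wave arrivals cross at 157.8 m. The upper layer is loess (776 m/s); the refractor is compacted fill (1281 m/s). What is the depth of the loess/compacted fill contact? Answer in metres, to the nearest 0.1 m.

h = (x_cross/2)·√((V₂−V₁)/(V₂+V₁)).
(V₂−V₁)/(V₂+V₁) = (1281−776)/(1281+776) = 0.2455; √ = 0.4955.
h = (157.8/2)·0.4955 = 39.09 m.

39.1 m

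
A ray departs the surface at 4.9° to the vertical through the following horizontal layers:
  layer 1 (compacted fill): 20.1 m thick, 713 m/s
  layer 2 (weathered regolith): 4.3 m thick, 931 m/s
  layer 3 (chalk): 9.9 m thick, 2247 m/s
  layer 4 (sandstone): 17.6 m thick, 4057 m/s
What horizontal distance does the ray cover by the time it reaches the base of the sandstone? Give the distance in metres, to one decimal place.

14.8 m

Apply Snell's law at each interface; in layer i the horizontal offset is hᵢ·tan θᵢ.
Layer 1: θ = 4.90°; offset = 20.1·tan 4.90° = 1.723 m.
Layer 2: sin θ = 931·sin 4.9°/713 = 0.1115, θ = 6.40°; offset = 4.3·tan 6.40° = 0.483 m.
Layer 3: sin θ = 2247·sin 4.9°/713 = 0.2692, θ = 15.62°; offset = 9.9·tan 15.62° = 2.767 m.
Layer 4: sin θ = 4057·sin 4.9°/713 = 0.4860, θ = 29.08°; offset = 17.6·tan 29.08° = 9.788 m.
Σ offsets = 14.761 m.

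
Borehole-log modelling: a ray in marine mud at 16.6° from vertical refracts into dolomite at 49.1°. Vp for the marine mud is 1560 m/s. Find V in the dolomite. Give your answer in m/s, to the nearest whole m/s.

sin 16.6° = 0.2857; sin 49.1° = 0.7559.
V₂ = V₁·(sin θ₂/sin θ₁) = 1560·(0.7559/0.2857) = 4127.33 m/s.

4127 m/s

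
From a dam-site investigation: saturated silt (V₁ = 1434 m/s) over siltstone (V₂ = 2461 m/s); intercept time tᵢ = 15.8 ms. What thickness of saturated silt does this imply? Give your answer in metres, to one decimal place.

13.9 m

θ_c = arcsin(1434/2461) = 35.64°; cos θ_c = 0.8127.
tᵢ = 2h cos θ_c/V₁ ⇒ h = tᵢ·V₁/(2 cos θ_c) = 0.0158·1434/(2·0.8127) = 13.94 m.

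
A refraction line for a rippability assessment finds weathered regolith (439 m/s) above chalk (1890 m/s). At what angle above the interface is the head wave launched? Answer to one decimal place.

Critical incidence: sin θ_c = V₁/V₂ = 439/1890 = 0.2323.
θ_c = arcsin 0.2323 = 13.43°.
Measured from the interface: 90° − 13.43° = 76.57°.

76.6°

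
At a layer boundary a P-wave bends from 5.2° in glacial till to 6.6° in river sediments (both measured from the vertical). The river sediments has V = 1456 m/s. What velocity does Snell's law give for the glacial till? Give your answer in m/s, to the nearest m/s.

1148 m/s

sin 5.2° = 0.0906; sin 6.6° = 0.1149.
V₁ = V₂·(sin θ₁/sin θ₂) = 1456·(0.0906/0.1149) = 1148.11 m/s.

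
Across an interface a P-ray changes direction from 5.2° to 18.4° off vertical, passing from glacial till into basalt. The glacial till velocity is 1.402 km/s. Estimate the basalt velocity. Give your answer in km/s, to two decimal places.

4.88 km/s

Snell's law: sin 5.2°/V₁ = sin 18.4°/V₂.
V₂ = V₁·sin 18.4°/sin 5.2° = 1.402 × 3.4827 = 4.88 km/s.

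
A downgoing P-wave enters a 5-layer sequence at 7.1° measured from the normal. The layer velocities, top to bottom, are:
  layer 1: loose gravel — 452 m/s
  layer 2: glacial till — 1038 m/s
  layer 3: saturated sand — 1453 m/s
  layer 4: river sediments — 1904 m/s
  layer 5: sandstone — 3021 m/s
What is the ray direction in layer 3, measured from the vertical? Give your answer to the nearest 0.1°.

Ray parameter p = sin 7.1° / 452 = 2.7345e-04 s/m.
sin θ_3 = p·V_3 = 2.7345e-04 × 1453 = 0.3973.
θ_3 = arcsin 0.3973 = 23.41°.

23.4°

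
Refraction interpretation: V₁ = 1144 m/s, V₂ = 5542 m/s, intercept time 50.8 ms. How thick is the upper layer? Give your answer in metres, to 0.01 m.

h = tᵢ·V₁·V₂ / (2·√(V₂²−V₁²)).
√(V₂²−V₁²) = √(5542² − 1144²) = 5422.6 m/s.
h = 0.0508 s × 1144 × 5542 / (2 × 5422.6) = 29.70 m.

29.70 m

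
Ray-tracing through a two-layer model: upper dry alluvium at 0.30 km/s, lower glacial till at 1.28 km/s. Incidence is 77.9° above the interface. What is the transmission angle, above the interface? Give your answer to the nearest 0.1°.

Angle from the normal: 90° − 77.9° = 12.1°.
sin θ₁/V₁ = sin θ₂/V₂ ⇒ sin θ₂ = 1.28·sin 12.1°/0.30 = 1.28·0.2096/0.30 = 0.8944.
θ₂ = sin⁻¹(0.8944) = 63.43° (from vertical).
From the interface: 90° − 63.43° = 26.57°.

26.6°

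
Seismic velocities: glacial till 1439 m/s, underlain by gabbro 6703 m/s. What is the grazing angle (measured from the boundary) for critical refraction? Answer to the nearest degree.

78°

At critical incidence the refracted ray runs along the interface (θ₂ = 90°), so sin θ_c = V₁/V₂.
θ_c = arcsin(1439/6703) = arcsin 0.2147 = 12.40°.
Measured from the interface: 90° − 12.40° = 77.60°.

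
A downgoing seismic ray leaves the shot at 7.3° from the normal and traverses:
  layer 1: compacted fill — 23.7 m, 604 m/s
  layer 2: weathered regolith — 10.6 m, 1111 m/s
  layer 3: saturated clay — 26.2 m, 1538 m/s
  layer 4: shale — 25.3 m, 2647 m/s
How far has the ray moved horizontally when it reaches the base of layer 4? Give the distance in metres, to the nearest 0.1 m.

31.5 m

p = sin θ₁/V₁ = sin 7.3°/604 = 2.1037e-04 s/m is conserved through the stack.
Layer 1: θ = 7.30°; offset = 23.7·tan 7.30° = 3.036 m.
Layer 2: sin θ = p·1111 = 0.2337 → θ = 13.52°; offset = 10.6·tan 13.52° = 2.548 m.
Layer 3: sin θ = p·1538 = 0.3236 → θ = 18.88°; offset = 26.2·tan 18.88° = 8.959 m.
Layer 4: sin θ = p·2647 = 0.5569 → θ = 33.84°; offset = 25.3·tan 33.84° = 16.962 m.
Summing the layer offsets gives 31.505 m.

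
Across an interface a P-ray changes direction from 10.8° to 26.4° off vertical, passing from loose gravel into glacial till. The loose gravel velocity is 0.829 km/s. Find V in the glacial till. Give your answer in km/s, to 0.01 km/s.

Snell's law: sin 10.8°/V₁ = sin 26.4°/V₂.
V₂ = V₁·sin 26.4°/sin 10.8° = 0.829 × 2.3729 = 1.97 km/s.

1.97 km/s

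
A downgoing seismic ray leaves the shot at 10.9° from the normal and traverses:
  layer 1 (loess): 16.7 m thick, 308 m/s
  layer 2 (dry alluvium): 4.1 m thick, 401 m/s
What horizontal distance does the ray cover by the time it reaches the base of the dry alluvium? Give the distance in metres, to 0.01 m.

Apply Snell's law at each interface; in layer i the horizontal offset is hᵢ·tan θᵢ.
Layer 1: θ = 10.90°; offset = 16.7·tan 10.90° = 3.2159 m.
Layer 2: sin θ = 401·sin 10.9°/308 = 0.2462, θ = 14.25°; offset = 4.1·tan 14.25° = 1.0414 m.
Total horizontal offset = 4.2574 m.

4.26 m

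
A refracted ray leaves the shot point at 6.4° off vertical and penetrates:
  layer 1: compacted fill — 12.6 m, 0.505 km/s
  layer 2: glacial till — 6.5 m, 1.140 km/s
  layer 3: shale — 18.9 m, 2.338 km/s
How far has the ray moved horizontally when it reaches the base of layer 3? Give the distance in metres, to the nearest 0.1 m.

14.5 m

p = sin θ₁/V₁ = sin 6.4°/0.505 = 2.2073e-01 s/km is conserved through the stack.
Layer 1: θ = 6.40°; offset = 12.6·tan 6.40° = 1.413 m.
Layer 2: sin θ = p·1.140 = 0.2516 → θ = 14.57°; offset = 6.5·tan 14.57° = 1.690 m.
Layer 3: sin θ = p·2.338 = 0.5161 → θ = 31.07°; offset = 18.9·tan 31.07° = 11.387 m.
Total horizontal offset = 14.491 m.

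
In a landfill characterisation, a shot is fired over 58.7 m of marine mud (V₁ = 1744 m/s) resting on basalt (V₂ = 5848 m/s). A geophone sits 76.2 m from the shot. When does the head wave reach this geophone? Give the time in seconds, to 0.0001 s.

0.0773 s

t = x/V₂ + 2h·√(V₂²−V₁²)/(V₁V₂).
√(V₂²−V₁²) = √(5848²−1744²) = 5581.9 m/s; delay term = 2·58.7·5581.9/(1744·5848) = 0.06425 s.
t = 76.2/5848 + 0.06425 = 0.07728 s.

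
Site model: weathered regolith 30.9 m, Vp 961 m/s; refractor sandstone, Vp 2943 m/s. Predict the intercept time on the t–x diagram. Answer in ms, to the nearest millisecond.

61 ms

θ_c = arcsin(V₁/V₂) = arcsin(961/2943) = 19.06°; cos θ_c = 0.9452.
tᵢ = 2h·cos θ_c / V₁ = 2·30.9·0.9452 / 961 = 0.06078 s.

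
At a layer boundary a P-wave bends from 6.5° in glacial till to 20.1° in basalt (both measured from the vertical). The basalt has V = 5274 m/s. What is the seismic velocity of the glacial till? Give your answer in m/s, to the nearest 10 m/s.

1740 m/s

sin 6.5° = 0.1132; sin 20.1° = 0.3437.
V₁ = V₂·(sin θ₁/sin θ₂) = 5274·(0.1132/0.3437) = 1737.28 m/s.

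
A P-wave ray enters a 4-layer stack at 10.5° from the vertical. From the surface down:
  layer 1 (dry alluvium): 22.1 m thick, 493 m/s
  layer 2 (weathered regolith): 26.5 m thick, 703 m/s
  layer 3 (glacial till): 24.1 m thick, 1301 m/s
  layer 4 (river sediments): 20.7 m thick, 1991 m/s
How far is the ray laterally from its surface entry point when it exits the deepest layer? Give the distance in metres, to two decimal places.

46.95 m

Ray parameter p = sin 10.5° / 493 m/s = 3.6965e-04 s/m.
Layer 1: θ = 10.50°; offset = 22.1·tan 10.50° = 4.0960 m.
Layer 2: sin θ = p·703 = 0.2599 → θ = 15.06°; offset = 26.5·tan 15.06° = 7.1313 m.
Layer 3: sin θ = p·1301 = 0.4809 → θ = 28.74°; offset = 24.1·tan 28.74° = 13.2189 m.
Layer 4: sin θ = p·1991 = 0.7360 → θ = 47.39°; offset = 20.7·tan 47.39° = 22.5023 m.
Total horizontal offset = 46.9485 m.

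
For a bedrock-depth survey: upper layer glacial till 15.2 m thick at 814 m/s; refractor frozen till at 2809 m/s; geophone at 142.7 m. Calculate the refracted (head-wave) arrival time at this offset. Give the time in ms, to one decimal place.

θ_c = arcsin(V₁/V₂) = arcsin(814/2809) = 16.84°, cos θ_c = 0.9571.
Intercept time tᵢ = 2h cos θ_c / V₁ = 2·15.2·0.9571/814 = 0.03574 s.
t = x/V₂ + tᵢ = 142.7/2809 + 0.03574 = 0.08654 s.

86.5 ms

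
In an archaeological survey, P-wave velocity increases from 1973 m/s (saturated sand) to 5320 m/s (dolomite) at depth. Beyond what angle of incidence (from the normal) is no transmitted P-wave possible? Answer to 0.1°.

21.8°

Critical incidence: sin θ_c = V₁/V₂ = 1973/5320 = 0.3709.
θ_c = arcsin 0.3709 = 21.77°.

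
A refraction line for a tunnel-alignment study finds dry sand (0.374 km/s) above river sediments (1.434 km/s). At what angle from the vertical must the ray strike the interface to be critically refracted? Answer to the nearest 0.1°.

Critical incidence: sin θ_c = V₁/V₂ = 0.374/1.434 = 0.2608.
θ_c = arcsin 0.2608 = 15.12°.

15.1°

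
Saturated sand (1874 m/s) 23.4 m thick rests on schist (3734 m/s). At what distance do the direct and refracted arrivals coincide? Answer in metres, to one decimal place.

81.3 m

θ_c = arcsin(1874/3734) = 30.12°, so cos θ_c = 0.8649 and tᵢ = 2h cos θ_c/V₁ = 0.0216 s.
At crossover x/V₁ = x/V₂ + tᵢ ⇒ x = tᵢ/(1/V₁ − 1/V₂) = 0.02160/(5.3362e-04 − 2.6781e-04) = 81.26 m.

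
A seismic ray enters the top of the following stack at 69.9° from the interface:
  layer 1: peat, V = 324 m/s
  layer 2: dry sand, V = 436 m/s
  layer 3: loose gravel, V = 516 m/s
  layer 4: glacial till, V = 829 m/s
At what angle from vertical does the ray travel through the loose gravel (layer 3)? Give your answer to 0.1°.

33.2°

From the normal: θ₁ = 90° − 69.9° = 20.1°.
Snell's law across each interface conserves sin θ / V, so sin θ_3 = V_3·sin θ₁/V₁.
sin θ_3 = 516 × sin 20.1° / 324 = 0.5473.
θ_3 = arcsin 0.5473 = 33.18°.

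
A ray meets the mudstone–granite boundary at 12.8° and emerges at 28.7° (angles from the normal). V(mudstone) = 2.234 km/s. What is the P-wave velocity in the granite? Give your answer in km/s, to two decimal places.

4.84 km/s

sin 12.8° = 0.2215; sin 28.7° = 0.4802.
V₂ = V₁·(sin θ₂/sin θ₁) = 2.234·(0.4802/0.2215) = 4.84 km/s.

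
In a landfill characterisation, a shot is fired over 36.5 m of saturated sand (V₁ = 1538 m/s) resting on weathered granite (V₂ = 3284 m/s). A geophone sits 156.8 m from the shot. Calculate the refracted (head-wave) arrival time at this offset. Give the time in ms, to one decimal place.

t = x/V₂ + 2h·√(V₂²−V₁²)/(V₁V₂).
√(V₂²−V₁²) = √(3284²−1538²) = 2901.6 m/s; delay term = 2·36.5·2901.6/(1538·3284) = 0.04194 s.
t = 156.8/3284 + 0.04194 = 0.08968 s.

89.7 ms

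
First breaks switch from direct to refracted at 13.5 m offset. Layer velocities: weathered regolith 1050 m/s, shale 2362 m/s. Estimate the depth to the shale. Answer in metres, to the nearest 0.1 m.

x_cross = 2h·√((V₂+V₁)/(V₂−V₁)) → h = x_cross / (2·√((V₂+V₁)/(V₂−V₁))).
√((V₂+V₁)/(V₂−V₁)) = √((2362+1050)/(2362−1050)) = 1.6126.
h = 13.5 / (2·1.6126) = 4.19 m.

4.2 m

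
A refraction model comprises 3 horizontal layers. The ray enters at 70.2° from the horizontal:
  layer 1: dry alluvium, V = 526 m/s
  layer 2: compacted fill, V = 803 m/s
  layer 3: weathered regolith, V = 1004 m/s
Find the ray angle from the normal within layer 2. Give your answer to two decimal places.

31.14°

From the normal: θ₁ = 90° − 70.2° = 19.8°.
Snell's law across each interface conserves sin θ / V, so sin θ_2 = V_2·sin θ₁/V₁.
sin θ_2 = 803 × sin 19.8° / 526 = 0.5171.
θ_2 = arcsin 0.5171 = 31.14°.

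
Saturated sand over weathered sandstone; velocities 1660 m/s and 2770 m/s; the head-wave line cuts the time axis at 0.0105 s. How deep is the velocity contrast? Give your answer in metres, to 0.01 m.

10.89 m

h = tᵢ·V₁·V₂ / (2·√(V₂²−V₁²)).
√(V₂²−V₁²) = √(2770² − 1660²) = 2217.5 m/s.
h = 0.0105 s × 1660 × 2770 / (2 × 2217.5) = 10.89 m.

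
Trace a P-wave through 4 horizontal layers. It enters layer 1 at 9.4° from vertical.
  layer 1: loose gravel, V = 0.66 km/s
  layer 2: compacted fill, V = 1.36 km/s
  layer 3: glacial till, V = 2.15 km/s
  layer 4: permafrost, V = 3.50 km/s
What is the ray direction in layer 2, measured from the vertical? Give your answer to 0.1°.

Snell's law across each interface conserves sin θ / V, so sin θ_2 = V_2·sin θ₁/V₁.
sin θ_2 = 1.36 × sin 9.4° / 0.66 = 0.3366.
θ_2 = 19.67° from the vertical.

19.7°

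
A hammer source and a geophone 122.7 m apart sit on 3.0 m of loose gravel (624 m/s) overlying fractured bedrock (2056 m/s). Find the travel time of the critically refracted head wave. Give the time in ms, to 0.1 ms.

t = x/V₂ + 2h·√(V₂²−V₁²)/(V₁V₂).
√(V₂²−V₁²) = √(2056²−624²) = 1959.0 m/s; delay term = 2·3.0·1959.0/(624·2056) = 0.00916 s.
t = 122.7/2056 + 0.00916 = 0.06884 s.

68.8 ms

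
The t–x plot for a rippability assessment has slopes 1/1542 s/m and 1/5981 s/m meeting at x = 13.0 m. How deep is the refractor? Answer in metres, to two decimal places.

x_cross = 2h·√((V₂+V₁)/(V₂−V₁)) → h = x_cross / (2·√((V₂+V₁)/(V₂−V₁))).
√((V₂+V₁)/(V₂−V₁)) = √((5981+1542)/(5981−1542)) = 1.3018.
h = 13.0 / (2·1.3018) = 4.99 m.

4.99 m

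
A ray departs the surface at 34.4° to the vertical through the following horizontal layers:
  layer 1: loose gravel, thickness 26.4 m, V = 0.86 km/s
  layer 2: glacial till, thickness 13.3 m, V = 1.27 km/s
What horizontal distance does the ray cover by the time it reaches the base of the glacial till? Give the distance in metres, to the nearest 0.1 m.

38.2 m

Apply Snell's law at each interface; in layer i the horizontal offset is hᵢ·tan θᵢ.
Layer 1: θ = 34.40°; offset = 26.4·tan 34.40° = 18.076 m.
Layer 2: sin θ = 1.27·sin 34.4°/0.86 = 0.8343, θ = 56.54°; offset = 13.3·tan 56.54° = 20.128 m.
Summing the layer offsets gives 38.204 m.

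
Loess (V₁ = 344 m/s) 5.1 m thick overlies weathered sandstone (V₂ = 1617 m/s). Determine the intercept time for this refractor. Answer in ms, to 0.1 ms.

θ_c = arcsin(V₁/V₂) = arcsin(344/1617) = 12.28°; cos θ_c = 0.9771.
tᵢ = 2h·cos θ_c / V₁ = 2·5.1·0.9771 / 344 = 0.02897 s.

29.0 ms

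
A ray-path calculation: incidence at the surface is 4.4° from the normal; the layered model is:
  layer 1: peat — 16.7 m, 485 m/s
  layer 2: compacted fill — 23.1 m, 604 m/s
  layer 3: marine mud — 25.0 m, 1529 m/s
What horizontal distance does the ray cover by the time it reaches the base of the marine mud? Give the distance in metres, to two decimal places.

9.73 m

Ray parameter p = sin 4.4° / 485 m/s = 1.5818e-04 s/m.
Layer 1: θ = 4.40°; offset = 16.7·tan 4.40° = 1.2850 m.
Layer 2: sin θ = p·604 = 0.0955 → θ = 5.48°; offset = 23.1·tan 5.48° = 2.2172 m.
Layer 3: sin θ = p·1529 = 0.2419 → θ = 14.00°; offset = 25.0·tan 14.00° = 6.2316 m.
Total horizontal offset = 9.7338 m.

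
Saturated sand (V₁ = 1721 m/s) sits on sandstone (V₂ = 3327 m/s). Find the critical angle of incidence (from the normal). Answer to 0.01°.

Critical incidence: sin θ_c = V₁/V₂ = 1721/3327 = 0.5173.
θ_c = arcsin 0.5173 = 31.15°.

31.15°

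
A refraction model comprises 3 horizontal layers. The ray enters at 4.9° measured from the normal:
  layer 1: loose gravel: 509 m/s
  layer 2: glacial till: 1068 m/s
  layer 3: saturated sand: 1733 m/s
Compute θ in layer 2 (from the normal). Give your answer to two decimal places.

Snell's law across each interface conserves sin θ / V, so sin θ_2 = V_2·sin θ₁/V₁.
sin θ_2 = 1068 × sin 4.9° / 509 = 0.1792.
θ_2 = 10.32° from the vertical.

10.32°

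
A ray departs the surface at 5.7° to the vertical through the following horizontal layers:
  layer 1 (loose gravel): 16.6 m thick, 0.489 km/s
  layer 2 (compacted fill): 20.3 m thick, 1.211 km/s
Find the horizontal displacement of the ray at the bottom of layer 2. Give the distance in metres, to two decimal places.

Apply Snell's law at each interface; in layer i the horizontal offset is hᵢ·tan θᵢ.
Layer 1: θ = 5.70°; offset = 16.6·tan 5.70° = 1.6569 m.
Layer 2: sin θ = 1.211·sin 5.7°/0.489 = 0.2460, θ = 14.24°; offset = 20.3·tan 14.24° = 5.1513 m.
Summing the layer offsets gives 6.8082 m.

6.81 m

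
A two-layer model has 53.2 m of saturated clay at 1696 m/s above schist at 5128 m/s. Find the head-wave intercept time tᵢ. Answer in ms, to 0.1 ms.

tᵢ = 2h·√(V₂²−V₁²)/(V₁V₂).
√(V₂²−V₁²) = √(5128²−1696²) = 4839.4 m/s.
tᵢ = 2·53.2·4839.4/(1696·5128) = 0.05921 s.

59.2 ms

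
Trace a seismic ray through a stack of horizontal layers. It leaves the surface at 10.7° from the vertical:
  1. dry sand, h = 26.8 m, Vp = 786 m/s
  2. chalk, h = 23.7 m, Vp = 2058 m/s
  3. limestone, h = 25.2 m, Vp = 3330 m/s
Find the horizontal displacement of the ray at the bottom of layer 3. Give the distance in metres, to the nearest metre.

Ray parameter p = sin 10.7° / 786 m/s = 2.3622e-04 s/m.
Layer 1: θ = 10.70°; offset = 26.8·tan 10.70° = 5.064 m.
Layer 2: sin θ = p·2058 = 0.4861 → θ = 29.09°; offset = 23.7·tan 29.09° = 13.184 m.
Layer 3: sin θ = p·3330 = 0.7866 → θ = 51.87°; offset = 25.2·tan 51.87° = 32.103 m.
Σ offsets = 50.351 m.

50 m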